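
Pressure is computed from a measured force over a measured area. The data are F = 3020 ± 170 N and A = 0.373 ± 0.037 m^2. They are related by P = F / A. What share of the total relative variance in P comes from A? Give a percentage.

75.6%

(δP/P)² = (1·δF/F)² + (-1·δA/A)²
  F term: (1×0.0563)² = 0.00317
  A term: (-1×0.0992)² = 0.00984
Total = 0.0130. Share from A = 0.00984/0.0130 = 0.756.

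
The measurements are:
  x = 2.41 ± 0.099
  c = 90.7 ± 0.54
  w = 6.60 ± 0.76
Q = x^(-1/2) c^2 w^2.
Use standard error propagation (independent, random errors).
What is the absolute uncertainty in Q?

53400

For a monomial Q ∝ x^(-1/2), c^2, w^2, fractional errors add in quadrature:
  (−½·δx/x)² = (-0.5×0.0411)² = 0.000422;  (2·δc/c)² = (2×0.00595)² = 0.000142;  (2·δw/w)² = (2×0.115)² = 0.0530
δQ/Q = √(0.0536) = 0.232
Q = 2.31e+05, so δQ = 0.232 × 2.31e+05 = 53400.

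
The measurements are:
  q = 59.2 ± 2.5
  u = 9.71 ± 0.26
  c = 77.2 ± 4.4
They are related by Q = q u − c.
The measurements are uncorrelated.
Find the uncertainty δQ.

Let p = q·u = 575. δp/p = √((1·δq/q)² + (1·δu/u)²) = √(0.00178 + 0.000717) = 0.0500, so δp = 28.7.
Q = p − c: δQ = √(δp² + δc²) = √(826 + 19.4) = 29.1

29.1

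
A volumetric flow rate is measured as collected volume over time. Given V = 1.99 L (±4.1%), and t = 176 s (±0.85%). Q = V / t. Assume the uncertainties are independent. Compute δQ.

0.000473 L/s

Relative error in a monomial: (δQ/Q)² = Σ (nᵢ · δxᵢ/xᵢ)².
  (1·δV/V)² = (1×0.0410)² = 0.00168;  (-1·δt/t)² = (-1×0.00850)² = 7.23e-05
δQ/Q = √(0.00175) = 0.0419
Q = 0.0113 L/s, so δQ = 0.0419 × 0.0113 = 0.000473 L/s.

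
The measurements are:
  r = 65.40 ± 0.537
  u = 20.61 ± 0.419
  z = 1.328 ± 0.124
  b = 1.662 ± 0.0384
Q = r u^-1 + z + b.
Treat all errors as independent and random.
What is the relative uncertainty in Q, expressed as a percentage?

2.39%

Let p = r·u^-1 = 3.173. δp/p = √((1·δr/r)² + (-1·δu/u)²) = √(6.74e-05 + 0.000413) = 0.0219, so δp = 0.0696.
Q = p + z + b: δQ = √(δp² + δz² + δb²) = √(0.00484 + 0.0154 + 0.00147) = 0.147
Q = 6.163, so δQ/Q = 0.147/6.163 = 0.0239.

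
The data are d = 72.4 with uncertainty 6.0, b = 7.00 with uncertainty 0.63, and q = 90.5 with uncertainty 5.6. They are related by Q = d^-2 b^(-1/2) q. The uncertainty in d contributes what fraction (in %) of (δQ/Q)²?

82.4%

(δQ/Q)² = (-2·δd/d)² + (−½·δb/b)² + (1·δq/q)²
  d term: (-2×0.0829)² = 0.0275
  b term: (-0.5×0.0900)² = 0.00202
  q term: (1×0.0619)² = 0.00383
Total = 0.0333. Share from d = 0.0275/0.0333 = 0.824.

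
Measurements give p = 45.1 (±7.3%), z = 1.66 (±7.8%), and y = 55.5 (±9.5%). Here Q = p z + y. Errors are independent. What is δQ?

Let w = p·z = 74.9. δw/w = √((1·δp/p)² + (1·δz/z)²) = √(0.00533 + 0.00608) = 0.107, so δw = 8.00.
Q = w + y: δQ = √(δw² + δy²) = √(64.0 + 27.8) = 9.58

9.58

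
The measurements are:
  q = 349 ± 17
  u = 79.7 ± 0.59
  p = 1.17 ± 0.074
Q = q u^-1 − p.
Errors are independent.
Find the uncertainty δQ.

0.228

Let w = q·u^-1 = 4.38. δw/w = √((1·δq/q)² + (-1·δu/u)²) = √(0.00237 + 5.48e-05) = 0.0493, so δw = 0.216.
Q = w − p: δQ = √(δw² + δp²) = √(0.0465 + 0.00548) = 0.228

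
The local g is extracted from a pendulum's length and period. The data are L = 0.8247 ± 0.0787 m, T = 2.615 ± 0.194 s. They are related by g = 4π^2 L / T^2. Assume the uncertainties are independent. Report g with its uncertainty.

4.761 ± 0.840 m/s^2

Relative error in a monomial: (δg/g)² = Σ (nᵢ · δxᵢ/xᵢ)².
  (1·δL/L)² = (1×0.0954)² = 0.00911;  (-2·δT/T)² = (-2×0.0742)² = 0.0220
δg/g = √(0.0311) = 0.176
g = 4.761 m/s^2, so δg = 0.176 × 4.761 = 0.840 m/s^2.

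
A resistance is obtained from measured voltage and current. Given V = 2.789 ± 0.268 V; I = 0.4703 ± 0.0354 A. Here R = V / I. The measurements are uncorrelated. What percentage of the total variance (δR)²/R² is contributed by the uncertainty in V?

62.0%

(δR/R)² = (1·δV/V)² + (-1·δI/I)²
  V term: (1×0.0961)² = 0.00923
  I term: (-1×0.0753)² = 0.00567
Total = 0.0149. Share from V = 0.00923/0.0149 = 0.620.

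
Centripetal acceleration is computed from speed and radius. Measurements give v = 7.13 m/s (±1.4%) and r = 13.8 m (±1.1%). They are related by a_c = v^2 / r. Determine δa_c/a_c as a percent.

Each factor contributes (exponent × relative error)² to (δa_c/a_c)²:
  (2·δv/v)² = (2×0.0140)² = 0.000784;  (-1·δr/r)² = (-1×0.0110)² = 0.000121
δa_c/a_c = √(0.000905) = 0.0301

3.01%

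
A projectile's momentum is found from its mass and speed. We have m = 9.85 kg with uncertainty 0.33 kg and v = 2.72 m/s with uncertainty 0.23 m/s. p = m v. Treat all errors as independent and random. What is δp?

2.44 kg·m/s

Relative error in a monomial: (δp/p)² = Σ (nᵢ · δxᵢ/xᵢ)².
  (1·δm/m)² = (1×0.0335)² = 0.00112;  (1·δv/v)² = (1×0.0846)² = 0.00715
δp/p = √(0.00827) = 0.0910
p = 26.8 kg·m/s, so δp = 0.0910 × 26.8 = 2.44 kg·m/s.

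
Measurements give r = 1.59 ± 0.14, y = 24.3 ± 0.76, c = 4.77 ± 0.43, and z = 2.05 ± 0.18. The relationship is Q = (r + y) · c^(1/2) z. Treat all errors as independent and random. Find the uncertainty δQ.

Let u = r + y = 25.9. δu = √(δr² + δy²) = √(0.0196 + 0.578) = 0.773, so δu/u = 0.0298.
Q is then a monomial in u, c, z:
δQ/Q = √((δu/u)² + (½·δc/c)² + (1·δz/z)²) = √(0.000891 + 0.00203 + 0.00771) = 0.103
Q = 116, so δQ = 0.103 × 116 = 12.0.

12.0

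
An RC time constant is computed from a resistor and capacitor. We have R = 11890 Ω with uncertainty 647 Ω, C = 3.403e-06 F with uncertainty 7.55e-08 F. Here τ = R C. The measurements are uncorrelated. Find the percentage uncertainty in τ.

Since τ is a product/quotient, work with relative uncertainties:
  (1·δR/R)² = (1×0.0544)² = 0.00296;  (1·δC/C)² = (1×0.0222)² = 0.000492
δτ/τ = √(0.00345) = 0.0588

5.88%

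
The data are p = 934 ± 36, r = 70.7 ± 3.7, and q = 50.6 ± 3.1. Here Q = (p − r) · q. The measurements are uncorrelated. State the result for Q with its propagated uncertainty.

Let u = p − r = 863. δu = √(δp² + δr²) = √(1300 + 13.7) = 36.2, so δu/u = 0.0419.
Q is then a monomial in u, q:
δQ/Q = √((δu/u)² + (1·δq/q)²) = √(0.00176 + 0.00375) = 0.0742
Q = 43700, so δQ = 0.0742 × 43700 = 3240.

43700 ± 3240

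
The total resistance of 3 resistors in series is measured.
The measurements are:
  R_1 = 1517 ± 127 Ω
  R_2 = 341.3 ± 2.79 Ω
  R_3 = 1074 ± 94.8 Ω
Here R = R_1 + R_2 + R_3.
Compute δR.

159 Ω

Each term contributes (cᵢ δxᵢ)² to (δR)²:
  (δR_1)² = 16100;  (δR_2)² = 7.78;  (δR_3)² = 8990
δR = √(25100) = 159 Ω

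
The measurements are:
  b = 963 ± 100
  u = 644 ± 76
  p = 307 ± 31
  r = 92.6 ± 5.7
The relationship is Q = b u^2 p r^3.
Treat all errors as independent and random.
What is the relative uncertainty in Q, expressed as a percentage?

Each factor contributes (exponent × relative error)² to (δQ/Q)²:
  (1·δb/b)² = (1×0.104)² = 0.0108;  (2·δu/u)² = (2×0.118)² = 0.0557;  (1·δp/p)² = (1×0.101)² = 0.0102;  (3·δr/r)² = (3×0.0616)² = 0.0341
δQ/Q = √(0.111) = 0.333

33.3%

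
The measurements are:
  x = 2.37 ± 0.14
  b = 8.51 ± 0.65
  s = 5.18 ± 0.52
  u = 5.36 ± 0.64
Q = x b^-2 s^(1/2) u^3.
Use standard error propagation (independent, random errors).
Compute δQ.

Since Q is a product/quotient, work with relative uncertainties:
  (1·δx/x)² = (1×0.0591)² = 0.00349;  (-2·δb/b)² = (-2×0.0764)² = 0.0233;  (½·δs/s)² = (0.5×0.100)² = 0.00252;  (3·δu/u)² = (3×0.119)² = 0.128
δQ/Q = √(0.158) = 0.397
Q = 11.5, so δQ = 0.397 × 11.5 = 4.55.

4.55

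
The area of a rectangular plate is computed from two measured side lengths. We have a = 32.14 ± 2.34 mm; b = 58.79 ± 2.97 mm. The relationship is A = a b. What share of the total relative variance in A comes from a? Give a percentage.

67.5%

(δA/A)² = (1·δa/a)² + (1·δb/b)²
  a term: (1×0.0728)² = 0.00530
  b term: (1×0.0505)² = 0.00255
Total = 0.00785. Share from a = 0.00530/0.00785 = 0.675.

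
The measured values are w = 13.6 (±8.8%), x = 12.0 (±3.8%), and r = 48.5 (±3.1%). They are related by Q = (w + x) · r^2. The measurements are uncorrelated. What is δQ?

4800

Let u = w + x = 25.6. δu = √(δw² + δx²) = √(1.43 + 0.208) = 1.28, so δu/u = 0.0500.
Q is then a monomial in u, r:
δQ/Q = √((δu/u)² + (2·δr/r)²) = √(0.00250 + 0.00384) = 0.0797
Q = 60200, so δQ = 0.0797 × 60200 = 4800.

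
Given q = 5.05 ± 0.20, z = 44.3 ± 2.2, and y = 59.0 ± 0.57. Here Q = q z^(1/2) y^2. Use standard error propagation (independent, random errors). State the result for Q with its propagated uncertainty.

(1.17 ± 0.0592) × 10^5

Since Q is a product/quotient, work with relative uncertainties:
  (1·δq/q)² = (1×0.0396)² = 0.00157;  (½·δz/z)² = (0.5×0.0497)² = 0.000617;  (2·δy/y)² = (2×0.00966)² = 0.000373
δQ/Q = √(0.00256) = 0.0506
Q = 1.17e+05, so δQ = 0.0506 × 1.17e+05 = 5920.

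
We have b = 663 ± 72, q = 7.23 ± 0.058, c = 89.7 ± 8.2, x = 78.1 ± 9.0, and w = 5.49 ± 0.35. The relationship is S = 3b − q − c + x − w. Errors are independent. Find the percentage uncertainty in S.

11.0%

Each term contributes (cᵢ δxᵢ)² to (δS)²:
  (3·δb)² = 46700;  (δq)² = 0.00336;  (δc)² = 67.2;  (δx)² = 81.0;  (δw)² = 0.122
δS = √(46800) = 216
S = 1960, so δS/S = 216/1960 = 0.110.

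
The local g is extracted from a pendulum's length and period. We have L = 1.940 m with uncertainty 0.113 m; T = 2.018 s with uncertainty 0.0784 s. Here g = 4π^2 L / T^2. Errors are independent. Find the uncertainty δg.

g is a product of powers, so relative uncertainties combine in quadrature:
  (1·δL/L)² = (1×0.0582)² = 0.00339;  (-2·δT/T)² = (-2×0.0389)² = 0.00604
δg/g = √(0.00943) = 0.0971
g = 18.81 m/s^2, so δg = 0.0971 × 18.81 = 1.83 m/s^2.

1.83 m/s^2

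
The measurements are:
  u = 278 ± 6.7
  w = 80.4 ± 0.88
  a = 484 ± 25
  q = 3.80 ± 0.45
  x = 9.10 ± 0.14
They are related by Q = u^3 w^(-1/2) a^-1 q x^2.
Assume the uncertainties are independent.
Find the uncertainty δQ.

2.36e+05

For a monomial Q ∝ u^3, w^(-1/2), a^-1, q, x^2, fractional errors add in quadrature:
  (3·δu/u)² = (3×0.0241)² = 0.00523;  (−½·δw/w)² = (-0.5×0.0109)² = 2.99e-05;  (-1·δa/a)² = (-1×0.0517)² = 0.00267;  (1·δq/q)² = (1×0.118)² = 0.0140;  (2·δx/x)² = (2×0.0154)² = 0.000947
δQ/Q = √(0.0229) = 0.151
Q = 1.56e+06, so δQ = 0.151 × 1.56e+06 = 2.36e+05.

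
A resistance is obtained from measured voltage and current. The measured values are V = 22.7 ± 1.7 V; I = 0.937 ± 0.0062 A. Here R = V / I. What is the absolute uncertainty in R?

1.82 Ω

Each factor contributes (exponent × relative error)² to (δR/R)²:
  (1·δV/V)² = (1×0.0749)² = 0.00561;  (-1·δI/I)² = (-1×0.00662)² = 4.38e-05
δR/R = √(0.00565) = 0.0752
R = 24.2 Ω, so δR = 0.0752 × 24.2 = 1.82 Ω.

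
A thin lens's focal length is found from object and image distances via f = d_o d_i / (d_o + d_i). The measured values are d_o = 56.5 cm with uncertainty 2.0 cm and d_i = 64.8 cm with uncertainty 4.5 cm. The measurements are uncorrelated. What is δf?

1.13 cm

∂f/∂d_o = (d_i/(d_o+d_i))² = 0.285;  ∂f/∂d_i = (d_o/(d_o+d_i))² = 0.217
δf = √((∂f/∂d_o · δd_o)² + (∂f/∂d_i · δd_i)²) = √(0.326 + 0.953) = 1.13 cm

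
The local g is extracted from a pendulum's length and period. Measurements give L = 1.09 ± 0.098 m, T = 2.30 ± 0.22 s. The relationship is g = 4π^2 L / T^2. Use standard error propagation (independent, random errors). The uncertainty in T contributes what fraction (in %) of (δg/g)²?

(δg/g)² = (1·δL/L)² + (-2·δT/T)²
  L term: (1×0.0899)² = 0.00808
  T term: (-2×0.0957)² = 0.0366
Total = 0.0447. Share from T = 0.0366/0.0447 = 0.819.

81.9%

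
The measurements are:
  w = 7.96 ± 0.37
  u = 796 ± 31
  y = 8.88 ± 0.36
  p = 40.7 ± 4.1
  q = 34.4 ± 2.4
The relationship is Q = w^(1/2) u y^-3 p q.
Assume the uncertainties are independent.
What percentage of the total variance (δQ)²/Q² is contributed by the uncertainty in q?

(δQ/Q)² = (½·δw/w)² + (1·δu/u)² + (-3·δy/y)² + (1·δp/p)² + (1·δq/q)²
  w term: (0.5×0.0465)² = 0.000540
  u term: (1×0.0389)² = 0.00152
  y term: (-3×0.0405)² = 0.0148
  p term: (1×0.101)² = 0.0101
  q term: (1×0.0698)² = 0.00487
Total = 0.0319. Share from q = 0.00487/0.0319 = 0.153.

15.3%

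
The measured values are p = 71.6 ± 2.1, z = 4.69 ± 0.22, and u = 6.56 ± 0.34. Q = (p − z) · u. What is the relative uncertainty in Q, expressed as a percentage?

6.07%

Let w = p − z = 66.9. δw = √(δp² + δz²) = √(4.41 + 0.0484) = 2.11, so δw/w = 0.0316.
Q is then a monomial in w, u:
δQ/Q = √((δw/w)² + (1·δu/u)²) = √(0.000996 + 0.00269) = 0.0607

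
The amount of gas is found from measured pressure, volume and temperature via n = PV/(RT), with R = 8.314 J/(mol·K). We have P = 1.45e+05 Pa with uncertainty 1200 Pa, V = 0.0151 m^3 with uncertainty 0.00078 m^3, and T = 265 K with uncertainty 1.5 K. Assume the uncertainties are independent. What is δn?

0.0523 mol

n is a product of powers, so relative uncertainties combine in quadrature:
  (1·δP/P)² = (1×0.00828)² = 6.85e-05;  (1·δV/V)² = (1×0.0517)² = 0.00267;  (-1·δT/T)² = (-1×0.00566)² = 3.2e-05
δn/n = √(0.00277) = 0.0526
n = 0.994 mol, so δn = 0.0526 × 0.994 = 0.0523 mol.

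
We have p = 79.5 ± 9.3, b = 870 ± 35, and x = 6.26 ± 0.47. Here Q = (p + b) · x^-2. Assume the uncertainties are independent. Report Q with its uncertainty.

Let u = p + b = 950. δu = √(δp² + δb²) = √(86.5 + 1220) = 36.2, so δu/u = 0.0381.
Q is then a monomial in u, x:
δQ/Q = √((δu/u)² + (-2·δx/x)²) = √(0.00145 + 0.0225) = 0.155
Q = 24.2, so δQ = 0.155 × 24.2 = 3.75.

24.2 ± 3.75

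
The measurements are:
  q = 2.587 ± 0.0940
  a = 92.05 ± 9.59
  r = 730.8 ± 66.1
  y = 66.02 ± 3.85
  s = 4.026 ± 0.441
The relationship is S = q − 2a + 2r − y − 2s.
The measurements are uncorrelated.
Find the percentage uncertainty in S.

11.1%

Absolute uncertainties add in quadrature for a linear combination:
  (δq)² = 0.00884;  (2·δa)² = 368;  (2·δr)² = 17500;  (δy)² = 14.8;  (2·δs)² = 0.778
δS = √(17900) = 134
S = 1206, so δS/S = 134/1206 = 0.111.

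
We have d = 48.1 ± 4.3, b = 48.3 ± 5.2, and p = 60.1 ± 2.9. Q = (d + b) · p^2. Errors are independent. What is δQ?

Let u = d + b = 96.4. δu = √(δd² + δb²) = √(18.5 + 27.0) = 6.75, so δu/u = 0.0700.
Q is then a monomial in u, p:
δQ/Q = √((δu/u)² + (2·δp/p)²) = √(0.00490 + 0.00931) = 0.119
Q = 3.48e+05, so δQ = 0.119 × 3.48e+05 = 41500.

41500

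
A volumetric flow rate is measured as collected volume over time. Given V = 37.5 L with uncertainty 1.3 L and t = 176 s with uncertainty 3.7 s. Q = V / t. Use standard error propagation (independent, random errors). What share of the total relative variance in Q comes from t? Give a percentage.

26.9%

(δQ/Q)² = (1·δV/V)² + (-1·δt/t)²
  V term: (1×0.0347)² = 0.00120
  t term: (-1×0.0210)² = 0.000442
Total = 0.00164. Share from t = 0.000442/0.00164 = 0.269.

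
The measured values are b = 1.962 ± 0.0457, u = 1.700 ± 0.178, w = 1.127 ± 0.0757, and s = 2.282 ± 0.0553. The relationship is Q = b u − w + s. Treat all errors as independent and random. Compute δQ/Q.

0.0824

Let p = b·u = 3.335. δp/p = √((1·δb/b)² + (1·δu/u)²) = √(0.000543 + 0.0110) = 0.107, so δp = 0.358.
Q = p − w + s: δQ = √(δp² + δw² + δs²) = √(0.128 + 0.00573 + 0.00306) = 0.370
Q = 4.490, so δQ/Q = 0.370/4.490 = 0.0824.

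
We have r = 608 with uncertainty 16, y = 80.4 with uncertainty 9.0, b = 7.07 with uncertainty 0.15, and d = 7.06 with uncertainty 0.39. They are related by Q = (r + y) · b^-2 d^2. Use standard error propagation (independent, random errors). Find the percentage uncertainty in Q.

Let u = r + y = 688. δu = √(δr² + δy²) = √(256 + 81.0) = 18.4, so δu/u = 0.0267.
Q is then a monomial in u, b, d:
δQ/Q = √((δu/u)² + (-2·δb/b)² + (2·δd/d)²) = √(0.000711 + 0.00180 + 0.0122) = 0.121

12.1%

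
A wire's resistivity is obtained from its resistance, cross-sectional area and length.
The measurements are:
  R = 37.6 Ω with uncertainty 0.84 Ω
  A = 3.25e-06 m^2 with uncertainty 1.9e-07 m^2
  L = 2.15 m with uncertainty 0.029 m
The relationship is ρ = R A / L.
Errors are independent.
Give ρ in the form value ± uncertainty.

(5.68 ± 0.364) × 10^-5 Ω·m

Each factor contributes (exponent × relative error)² to (δρ/ρ)²:
  (1·δR/R)² = (1×0.0223)² = 0.000499;  (1·δA/A)² = (1×0.0585)² = 0.00342;  (-1·δL/L)² = (-1×0.0135)² = 0.000182
δρ/ρ = √(0.00410) = 0.0640
ρ = 5.68e-05 Ω·m, so δρ = 0.0640 × 5.68e-05 = 3.64e-06 Ω·m.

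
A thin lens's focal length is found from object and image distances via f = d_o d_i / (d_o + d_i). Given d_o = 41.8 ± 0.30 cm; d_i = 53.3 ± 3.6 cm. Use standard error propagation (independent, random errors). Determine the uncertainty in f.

0.702 cm

∂f/∂d_o = (d_i/(d_o+d_i))² = 0.314;  ∂f/∂d_i = (d_o/(d_o+d_i))² = 0.193
δf = √((∂f/∂d_o · δd_o)² + (∂f/∂d_i · δd_i)²) = √(0.00888 + 0.484) = 0.702 cm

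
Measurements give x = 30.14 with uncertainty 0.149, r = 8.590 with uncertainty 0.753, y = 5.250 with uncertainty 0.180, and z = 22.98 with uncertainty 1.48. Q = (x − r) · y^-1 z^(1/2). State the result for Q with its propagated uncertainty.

Let u = x − r = 21.55. δu = √(δx² + δr²) = √(0.0222 + 0.567) = 0.768, so δu/u = 0.0356.
Q is then a monomial in u, y, z:
δQ/Q = √((δu/u)² + (-1·δy/y)² + (½·δz/z)²) = √(0.00127 + 0.00118 + 0.00104) = 0.0590
Q = 19.68, so δQ = 0.0590 × 19.68 = 1.16.

19.68 ± 1.16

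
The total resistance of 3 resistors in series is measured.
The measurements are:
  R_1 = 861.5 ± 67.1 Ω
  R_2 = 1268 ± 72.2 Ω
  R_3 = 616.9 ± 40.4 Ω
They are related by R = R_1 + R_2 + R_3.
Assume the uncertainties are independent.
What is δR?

Each term contributes (cᵢ δxᵢ)² to (δR)²:
  (δR_1)² = 4500;  (δR_2)² = 5210;  (δR_3)² = 1630
δR = √(11300) = 107 Ω

107 Ω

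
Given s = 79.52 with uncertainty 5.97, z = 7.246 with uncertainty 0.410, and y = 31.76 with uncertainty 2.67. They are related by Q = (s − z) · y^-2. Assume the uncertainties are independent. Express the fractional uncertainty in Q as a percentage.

18.7%

Let u = s − z = 72.27. δu = √(δs² + δz²) = √(35.6 + 0.168) = 5.98, so δu/u = 0.0828.
Q is then a monomial in u, y:
δQ/Q = √((δu/u)² + (-2·δy/y)²) = √(0.00686 + 0.0283) = 0.187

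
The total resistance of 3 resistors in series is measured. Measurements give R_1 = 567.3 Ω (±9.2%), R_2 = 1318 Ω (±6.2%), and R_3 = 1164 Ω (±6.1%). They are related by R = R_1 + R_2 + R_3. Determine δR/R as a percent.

3.94%

R is a linear combination, so absolute uncertainties add in quadrature:
  (δR_1)² = 2720;  (δR_2)² = 6680;  (δR_3)² = 5040
δR = √(14400) = 120 Ω
R = 3049 Ω, so δR/R = 120/3049 = 0.0394.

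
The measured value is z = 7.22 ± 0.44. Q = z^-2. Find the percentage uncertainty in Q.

Each factor contributes (exponent × relative error)² to (δQ/Q)²:
  (-2·δz/z)² = (-2×0.0609)² = 0.0149
δQ/Q = √(0.0149) = 0.122

12.2%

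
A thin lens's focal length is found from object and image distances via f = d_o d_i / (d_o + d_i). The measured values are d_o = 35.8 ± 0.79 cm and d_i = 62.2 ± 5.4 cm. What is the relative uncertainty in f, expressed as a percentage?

3.47%

∂f/∂d_o = (d_i/(d_o+d_i))² = 0.403;  ∂f/∂d_i = (d_o/(d_o+d_i))² = 0.133
δf = √((∂f/∂d_o · δd_o)² + (∂f/∂d_i · δd_i)²) = √(0.101 + 0.519) = 0.788 cm
f = 22.7 cm, so δf/f = 0.788/22.7 = 0.0347.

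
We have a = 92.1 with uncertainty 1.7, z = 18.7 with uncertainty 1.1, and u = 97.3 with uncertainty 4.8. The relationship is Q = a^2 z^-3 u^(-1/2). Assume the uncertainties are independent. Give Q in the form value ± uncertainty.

Since Q is a product/quotient, work with relative uncertainties:
  (2·δa/a)² = (2×0.0185)² = 0.00136;  (-3·δz/z)² = (-3×0.0588)² = 0.0311;  (−½·δu/u)² = (-0.5×0.0493)² = 0.000608
δQ/Q = √(0.0331) = 0.182
Q = 0.132, so δQ = 0.182 × 0.132 = 0.0239.

0.132 ± 0.0239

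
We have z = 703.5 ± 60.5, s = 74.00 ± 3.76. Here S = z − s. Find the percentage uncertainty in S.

9.63%

S is a linear combination, so absolute uncertainties add in quadrature:
  (δz)² = 3660;  (δs)² = 14.1
δS = √(3670) = 60.6
S = 629.5, so δS/S = 60.6/629.5 = 0.0963.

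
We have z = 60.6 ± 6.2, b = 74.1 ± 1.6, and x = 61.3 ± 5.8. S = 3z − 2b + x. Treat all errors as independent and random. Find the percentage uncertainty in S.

20.8%

For a sum/difference, combine absolute errors in quadrature:
  (3·δz)² = 346;  (2·δb)² = 10.2;  (δx)² = 33.6
δS = √(390) = 19.7
S = 94.9, so δS/S = 19.7/94.9 = 0.208.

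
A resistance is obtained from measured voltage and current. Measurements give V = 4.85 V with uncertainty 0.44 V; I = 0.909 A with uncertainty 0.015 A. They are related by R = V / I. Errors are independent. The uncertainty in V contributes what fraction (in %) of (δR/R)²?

(δR/R)² = (1·δV/V)² + (-1·δI/I)²
  V term: (1×0.0907)² = 0.00823
  I term: (-1×0.0165)² = 0.000272
Total = 0.00850. Share from V = 0.00823/0.00850 = 0.968.

96.8%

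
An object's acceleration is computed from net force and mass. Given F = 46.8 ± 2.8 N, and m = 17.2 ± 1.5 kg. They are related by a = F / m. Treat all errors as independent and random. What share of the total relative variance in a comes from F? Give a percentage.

32.0%

(δa/a)² = (1·δF/F)² + (-1·δm/m)²
  F term: (1×0.0598)² = 0.00358
  m term: (-1×0.0872)² = 0.00761
Total = 0.0112. Share from F = 0.00358/0.0112 = 0.320.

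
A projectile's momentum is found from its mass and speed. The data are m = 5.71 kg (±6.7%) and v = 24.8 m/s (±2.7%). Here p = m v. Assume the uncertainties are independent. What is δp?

10.2 kg·m/s

Since p is a product/quotient, work with relative uncertainties:
  (1·δm/m)² = (1×0.0670)² = 0.00449;  (1·δv/v)² = (1×0.0270)² = 0.000729
δp/p = √(0.00522) = 0.0722
p = 142 kg·m/s, so δp = 0.0722 × 142 = 10.2 kg·m/s.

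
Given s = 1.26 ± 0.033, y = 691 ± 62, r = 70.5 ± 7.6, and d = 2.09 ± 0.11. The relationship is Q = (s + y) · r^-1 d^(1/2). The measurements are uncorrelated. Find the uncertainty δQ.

Let u = s + y = 692. δu = √(δs² + δy²) = √(0.00109 + 3840) = 62.0, so δu/u = 0.0896.
Q is then a monomial in u, r, d:
δQ/Q = √((δu/u)² + (-1·δr/r)² + (½·δd/d)²) = √(0.00802 + 0.0116 + 0.000693) = 0.143
Q = 14.2, so δQ = 0.143 × 14.2 = 2.02.

2.02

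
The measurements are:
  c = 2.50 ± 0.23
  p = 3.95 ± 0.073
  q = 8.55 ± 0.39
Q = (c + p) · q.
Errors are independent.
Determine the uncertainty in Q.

Let u = c + p = 6.45. δu = √(δc² + δp²) = √(0.0529 + 0.00533) = 0.241, so δu/u = 0.0374.
Q is then a monomial in u, q:
δQ/Q = √((δu/u)² + (1·δq/q)²) = √(0.00140 + 0.00208) = 0.0590
Q = 55.1, so δQ = 0.0590 × 55.1 = 3.25.

3.25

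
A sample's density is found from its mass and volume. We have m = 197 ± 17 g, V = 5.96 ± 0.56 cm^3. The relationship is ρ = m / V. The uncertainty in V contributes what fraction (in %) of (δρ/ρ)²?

54.2%

(δρ/ρ)² = (1·δm/m)² + (-1·δV/V)²
  m term: (1×0.0863)² = 0.00745
  V term: (-1×0.0940)² = 0.00883
Total = 0.0163. Share from V = 0.00883/0.0163 = 0.542.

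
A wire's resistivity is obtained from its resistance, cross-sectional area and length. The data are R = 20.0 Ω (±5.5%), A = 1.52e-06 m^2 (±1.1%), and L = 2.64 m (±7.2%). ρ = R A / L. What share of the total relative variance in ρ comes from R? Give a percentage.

36.3%

(δρ/ρ)² = (1·δR/R)² + (1·δA/A)² + (-1·δL/L)²
  R term: (1×0.0550)² = 0.00303
  A term: (1×0.0110)² = 0.000121
  L term: (-1×0.0720)² = 0.00518
Total = 0.00833. Share from R = 0.00303/0.00833 = 0.363.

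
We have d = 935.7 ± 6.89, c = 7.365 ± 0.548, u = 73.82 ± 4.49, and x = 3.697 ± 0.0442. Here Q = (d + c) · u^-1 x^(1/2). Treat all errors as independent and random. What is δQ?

Let w = d + c = 943.1. δw = √(δd² + δc²) = √(47.5 + 0.300) = 6.91, so δw/w = 0.00733.
Q is then a monomial in w, u, x:
δQ/Q = √((δw/w)² + (-1·δu/u)² + (½·δx/x)²) = √(5.37e-05 + 0.00370 + 3.57e-05) = 0.0616
Q = 24.56, so δQ = 0.0616 × 24.56 = 1.51.

1.51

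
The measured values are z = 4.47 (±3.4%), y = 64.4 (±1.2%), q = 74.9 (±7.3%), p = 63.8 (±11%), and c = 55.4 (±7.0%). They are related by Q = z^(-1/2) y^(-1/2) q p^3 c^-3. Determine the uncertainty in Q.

2.69

For a monomial Q ∝ z^(-1/2), y^(-1/2), q, p^3, c^-3, fractional errors add in quadrature:
  (−½·δz/z)² = (-0.5×0.0340)² = 0.000289;  (−½·δy/y)² = (-0.5×0.0120)² = 3.6e-05;  (1·δq/q)² = (1×0.0730)² = 0.00533;  (3·δp/p)² = (3×0.110)² = 0.109;  (-3·δc/c)² = (-3×0.0700)² = 0.0441
δQ/Q = √(0.159) = 0.398
Q = 6.74, so δQ = 0.398 × 6.74 = 2.69.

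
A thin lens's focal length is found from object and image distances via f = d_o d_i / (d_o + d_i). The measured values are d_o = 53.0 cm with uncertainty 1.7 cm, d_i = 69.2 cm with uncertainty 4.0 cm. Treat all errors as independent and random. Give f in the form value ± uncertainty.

30.0 ± 0.929 cm

∂f/∂d_o = (d_i/(d_o+d_i))² = 0.321;  ∂f/∂d_i = (d_o/(d_o+d_i))² = 0.188
δf = √((∂f/∂d_o · δd_o)² + (∂f/∂d_i · δd_i)²) = √(0.297 + 0.566) = 0.929 cm
f = 30.0 cm.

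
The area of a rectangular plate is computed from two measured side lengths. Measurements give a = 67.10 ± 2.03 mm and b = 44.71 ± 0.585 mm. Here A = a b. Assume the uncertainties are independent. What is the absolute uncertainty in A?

98.9 mm^2

Each factor contributes (exponent × relative error)² to (δA/A)²:
  (1·δa/a)² = (1×0.0303)² = 0.000915;  (1·δb/b)² = (1×0.0131)² = 0.000171
δA/A = √(0.00109) = 0.0330
A = 3000 mm^2, so δA = 0.0330 × 3000 = 98.9 mm^2.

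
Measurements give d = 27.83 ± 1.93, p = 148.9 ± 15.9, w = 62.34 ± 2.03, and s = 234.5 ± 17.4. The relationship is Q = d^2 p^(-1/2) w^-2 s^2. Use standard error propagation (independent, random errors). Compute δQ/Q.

0.220

Relative error in a monomial: (δQ/Q)² = Σ (nᵢ · δxᵢ/xᵢ)².
  (2·δd/d)² = (2×0.0693)² = 0.0192;  (−½·δp/p)² = (-0.5×0.107)² = 0.00285;  (-2·δw/w)² = (-2×0.0326)² = 0.00424;  (2·δs/s)² = (2×0.0742)² = 0.0220
δQ/Q = √(0.0484) = 0.220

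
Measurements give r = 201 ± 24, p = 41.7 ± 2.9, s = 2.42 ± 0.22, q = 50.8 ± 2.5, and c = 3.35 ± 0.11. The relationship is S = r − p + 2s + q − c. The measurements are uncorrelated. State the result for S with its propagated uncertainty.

Absolute uncertainties add in quadrature for a linear combination:
  (δr)² = 576;  (δp)² = 8.41;  (2·δs)² = 0.194;  (δq)² = 6.25;  (δc)² = 0.0121
δS = √(591) = 24.3
S = 212.

212 ± 24.3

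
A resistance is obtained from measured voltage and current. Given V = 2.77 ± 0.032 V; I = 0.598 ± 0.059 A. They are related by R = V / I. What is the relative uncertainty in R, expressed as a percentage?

9.93%

For a monomial R ∝ V, I^-1, fractional errors add in quadrature:
  (1·δV/V)² = (1×0.0116)² = 0.000133;  (-1·δI/I)² = (-1×0.0987)² = 0.00973
δR/R = √(0.00987) = 0.0993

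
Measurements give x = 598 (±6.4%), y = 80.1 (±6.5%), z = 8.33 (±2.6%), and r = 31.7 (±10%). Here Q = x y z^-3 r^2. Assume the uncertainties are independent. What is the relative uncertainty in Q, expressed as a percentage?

Q is a product of powers, so relative uncertainties combine in quadrature:
  (1·δx/x)² = (1×0.0640)² = 0.00410;  (1·δy/y)² = (1×0.0650)² = 0.00423;  (-3·δz/z)² = (-3×0.0260)² = 0.00608;  (2·δr/r)² = (2×0.100)² = 0.0400
δQ/Q = √(0.0544) = 0.233

23.3%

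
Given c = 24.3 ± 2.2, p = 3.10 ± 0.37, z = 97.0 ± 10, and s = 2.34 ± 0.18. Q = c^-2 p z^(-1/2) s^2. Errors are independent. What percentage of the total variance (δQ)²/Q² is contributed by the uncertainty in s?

32.3%

(δQ/Q)² = (-2·δc/c)² + (1·δp/p)² + (−½·δz/z)² + (2·δs/s)²
  c term: (-2×0.0905)² = 0.0328
  p term: (1×0.119)² = 0.0142
  z term: (-0.5×0.103)² = 0.00266
  s term: (2×0.0769)² = 0.0237
Total = 0.0734. Share from s = 0.0237/0.0734 = 0.323.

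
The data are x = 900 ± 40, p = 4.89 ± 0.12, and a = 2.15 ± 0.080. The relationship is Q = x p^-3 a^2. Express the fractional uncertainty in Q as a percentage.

Products/powers → add relative errors in quadrature, weighted by exponent:
  (1·δx/x)² = (1×0.0444)² = 0.00198;  (-3·δp/p)² = (-3×0.0245)² = 0.00542;  (2·δa/a)² = (2×0.0372)² = 0.00554
δQ/Q = √(0.0129) = 0.114

11.4%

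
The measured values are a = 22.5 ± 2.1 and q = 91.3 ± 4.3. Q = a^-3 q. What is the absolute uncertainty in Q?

0.00228

Each factor contributes (exponent × relative error)² to (δQ/Q)²:
  (-3·δa/a)² = (-3×0.0933)² = 0.0784;  (1·δq/q)² = (1×0.0471)² = 0.00222
δQ/Q = √(0.0806) = 0.284
Q = 0.00802, so δQ = 0.284 × 0.00802 = 0.00228.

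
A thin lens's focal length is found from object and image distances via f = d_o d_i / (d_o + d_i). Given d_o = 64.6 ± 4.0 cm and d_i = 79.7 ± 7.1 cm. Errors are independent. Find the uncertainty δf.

1.87 cm

∂f/∂d_o = (d_i/(d_o+d_i))² = 0.305;  ∂f/∂d_i = (d_o/(d_o+d_i))² = 0.200
δf = √((∂f/∂d_o · δd_o)² + (∂f/∂d_i · δd_i)²) = √(1.49 + 2.02) = 1.87 cm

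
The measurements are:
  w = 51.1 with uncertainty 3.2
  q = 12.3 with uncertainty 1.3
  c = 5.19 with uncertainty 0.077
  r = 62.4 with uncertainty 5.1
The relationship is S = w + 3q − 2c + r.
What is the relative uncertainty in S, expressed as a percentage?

Sums and differences: (δS)² = Σ (cᵢ δxᵢ)².
  (δw)² = 10.2;  (3·δq)² = 15.2;  (2·δc)² = 0.0237;  (δr)² = 26.0
δS = √(51.5) = 7.18
S = 140, so δS/S = 7.18/140 = 0.0512.

5.12%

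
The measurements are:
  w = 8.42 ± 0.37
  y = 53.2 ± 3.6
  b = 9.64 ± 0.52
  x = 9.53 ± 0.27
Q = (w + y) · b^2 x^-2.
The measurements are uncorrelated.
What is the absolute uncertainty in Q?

Let u = w + y = 61.6. δu = √(δw² + δy²) = √(0.137 + 13.0) = 3.62, so δu/u = 0.0587.
Q is then a monomial in u, b, x:
δQ/Q = √((δu/u)² + (2·δb/b)² + (-2·δx/x)²) = √(0.00345 + 0.0116 + 0.00321) = 0.135
Q = 63.1, so δQ = 0.135 × 63.1 = 8.53.

8.53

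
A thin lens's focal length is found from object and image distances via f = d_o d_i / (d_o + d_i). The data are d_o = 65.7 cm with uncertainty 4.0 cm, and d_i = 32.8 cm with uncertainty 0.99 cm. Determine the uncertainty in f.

∂f/∂d_o = (d_i/(d_o+d_i))² = 0.111;  ∂f/∂d_i = (d_o/(d_o+d_i))² = 0.445
δf = √((∂f/∂d_o · δd_o)² + (∂f/∂d_i · δd_i)²) = √(0.197 + 0.194) = 0.625 cm

0.625 cm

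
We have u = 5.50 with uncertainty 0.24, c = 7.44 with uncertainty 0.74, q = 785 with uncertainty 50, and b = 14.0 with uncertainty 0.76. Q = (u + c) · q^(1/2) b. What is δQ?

442

Let w = u + c = 12.9. δw = √(δu² + δc²) = √(0.0576 + 0.548) = 0.778, so δw/w = 0.0601.
Q is then a monomial in w, q, b:
δQ/Q = √((δw/w)² + (½·δq/q)² + (1·δb/b)²) = √(0.00361 + 0.00101 + 0.00295) = 0.0870
Q = 5080, so δQ = 0.0870 × 5080 = 442.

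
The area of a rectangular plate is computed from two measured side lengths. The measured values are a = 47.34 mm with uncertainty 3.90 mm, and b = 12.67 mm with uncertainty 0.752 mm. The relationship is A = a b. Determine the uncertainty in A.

Since A is a product/quotient, work with relative uncertainties:
  (1·δa/a)² = (1×0.0824)² = 0.00679;  (1·δb/b)² = (1×0.0594)² = 0.00352
δA/A = √(0.0103) = 0.102
A = 599.8 mm^2, so δA = 0.102 × 599.8 = 60.9 mm^2.

60.9 mm^2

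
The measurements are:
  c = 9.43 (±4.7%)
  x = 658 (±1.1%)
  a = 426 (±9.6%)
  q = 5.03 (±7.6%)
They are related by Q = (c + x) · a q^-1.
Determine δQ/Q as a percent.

Let u = c + x = 667. δu = √(δc² + δx²) = √(0.196 + 52.4) = 7.25, so δu/u = 0.0109.
Q is then a monomial in u, a, q:
δQ/Q = √((δu/u)² + (1·δa/a)² + (-1·δq/q)²) = √(0.000118 + 0.00922 + 0.00578) = 0.123

12.3%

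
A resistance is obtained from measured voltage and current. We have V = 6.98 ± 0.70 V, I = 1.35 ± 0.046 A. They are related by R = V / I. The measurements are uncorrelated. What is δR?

Relative error in a monomial: (δR/R)² = Σ (nᵢ · δxᵢ/xᵢ)².
  (1·δV/V)² = (1×0.100)² = 0.0101;  (-1·δI/I)² = (-1×0.0341)² = 0.00116
δR/R = √(0.0112) = 0.106
R = 5.17 Ω, so δR = 0.106 × 5.17 = 0.548 Ω.

0.548 Ω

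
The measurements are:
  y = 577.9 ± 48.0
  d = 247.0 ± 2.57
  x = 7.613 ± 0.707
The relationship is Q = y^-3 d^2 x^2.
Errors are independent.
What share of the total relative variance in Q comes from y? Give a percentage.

(δQ/Q)² = (-3·δy/y)² + (2·δd/d)² + (2·δx/x)²
  y term: (-3×0.0831)² = 0.0621
  d term: (2×0.0104)² = 0.000433
  x term: (2×0.0929)² = 0.0345
Total = 0.0970. Share from y = 0.0621/0.0970 = 0.640.

64.0%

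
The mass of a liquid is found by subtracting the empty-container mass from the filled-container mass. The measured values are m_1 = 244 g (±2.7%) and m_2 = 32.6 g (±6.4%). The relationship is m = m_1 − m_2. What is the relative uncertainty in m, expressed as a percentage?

Absolute uncertainties add in quadrature for a linear combination:
  (δm_1)² = 43.4;  (δm_2)² = 4.35
δm = √(47.8) = 6.91 g
m = 211 g, so δm/m = 6.91/211 = 0.0327.

3.27%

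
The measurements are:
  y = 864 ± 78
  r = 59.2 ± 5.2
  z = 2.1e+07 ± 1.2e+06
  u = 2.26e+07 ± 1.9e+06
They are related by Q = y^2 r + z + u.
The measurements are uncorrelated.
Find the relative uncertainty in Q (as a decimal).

0.104

Let p = y^2·r = 4.42e+07. δp/p = √((2·δy/y)² + (1·δr/r)²) = √(0.0326 + 0.00772) = 0.201, so δp = 8.87e+06.
Q = p + z + u: δQ = √(δp² + δz² + δu²) = √(7.87e+13 + 1.44e+12 + 3.61e+12) = 9.15e+06
Q = 8.78e+07, so δQ/Q = 9.15e+06/8.78e+07 = 0.104.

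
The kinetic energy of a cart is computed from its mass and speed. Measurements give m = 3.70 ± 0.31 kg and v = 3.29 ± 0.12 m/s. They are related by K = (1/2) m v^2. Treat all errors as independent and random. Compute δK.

Relative error in a monomial: (δK/K)² = Σ (nᵢ · δxᵢ/xᵢ)².
  (1·δm/m)² = (1×0.0838)² = 0.00702;  (2·δv/v)² = (2×0.0365)² = 0.00532
δK/K = √(0.0123) = 0.111
K = 20.0 J, so δK = 0.111 × 20.0 = 2.22 J.

2.22 J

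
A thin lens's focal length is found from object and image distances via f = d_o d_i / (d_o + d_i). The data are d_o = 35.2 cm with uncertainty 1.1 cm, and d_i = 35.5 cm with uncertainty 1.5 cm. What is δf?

0.464 cm

∂f/∂d_o = (d_i/(d_o+d_i))² = 0.252;  ∂f/∂d_i = (d_o/(d_o+d_i))² = 0.248
δf = √((∂f/∂d_o · δd_o)² + (∂f/∂d_i · δd_i)²) = √(0.0769 + 0.138) = 0.464 cm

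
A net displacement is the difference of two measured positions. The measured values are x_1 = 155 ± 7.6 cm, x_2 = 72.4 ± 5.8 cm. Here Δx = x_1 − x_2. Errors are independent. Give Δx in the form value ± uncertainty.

For a sum/difference, combine absolute errors in quadrature:
  (δx_1)² = 57.8;  (δx_2)² = 33.6
δΔx = √(91.4) = 9.56 cm
Δx = 82.6 cm.

82.6 ± 9.56 cm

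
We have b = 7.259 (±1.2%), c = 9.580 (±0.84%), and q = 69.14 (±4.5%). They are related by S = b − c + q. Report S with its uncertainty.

66.82 ± 3.11

For a sum/difference, combine absolute errors in quadrature:
  (δb)² = 0.00759;  (δc)² = 0.00648;  (δq)² = 9.68
δS = √(9.69) = 3.11
S = 66.82.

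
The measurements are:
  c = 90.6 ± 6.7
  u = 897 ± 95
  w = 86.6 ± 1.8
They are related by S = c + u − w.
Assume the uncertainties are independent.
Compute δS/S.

S is a linear combination, so absolute uncertainties add in quadrature:
  (δc)² = 44.9;  (δu)² = 9020;  (δw)² = 3.24
δS = √(9070) = 95.3
S = 901, so δS/S = 95.3/901 = 0.106.

0.106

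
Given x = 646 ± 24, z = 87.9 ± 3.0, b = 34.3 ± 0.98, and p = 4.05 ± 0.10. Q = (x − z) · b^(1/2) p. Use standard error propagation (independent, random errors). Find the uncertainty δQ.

Let u = x − z = 558. δu = √(δx² + δz²) = √(576 + 9.00) = 24.2, so δu/u = 0.0433.
Q is then a monomial in u, b, p:
δQ/Q = √((δu/u)² + (½·δb/b)² + (1·δp/p)²) = √(0.00188 + 0.000204 + 0.000610) = 0.0519
Q = 13200, so δQ = 0.0519 × 13200 = 687.

687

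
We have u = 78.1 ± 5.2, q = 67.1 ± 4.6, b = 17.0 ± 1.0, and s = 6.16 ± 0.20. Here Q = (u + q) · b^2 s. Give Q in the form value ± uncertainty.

(2.58 ± 0.339) × 10^5

Let w = u + q = 145. δw = √(δu² + δq²) = √(27.0 + 21.2) = 6.94, so δw/w = 0.0478.
Q is then a monomial in w, b, s:
δQ/Q = √((δw/w)² + (2·δb/b)² + (1·δs/s)²) = √(0.00229 + 0.0138 + 0.00105) = 0.131
Q = 2.58e+05, so δQ = 0.131 × 2.58e+05 = 33900.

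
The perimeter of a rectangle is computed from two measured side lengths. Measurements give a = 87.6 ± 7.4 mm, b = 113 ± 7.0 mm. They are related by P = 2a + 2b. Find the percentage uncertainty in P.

For a sum/difference, combine absolute errors in quadrature:
  (2·δa)² = 219;  (2·δb)² = 196
δP = √(415) = 20.4 mm
P = 401 mm, so δP/P = 20.4/401 = 0.0508.

5.08%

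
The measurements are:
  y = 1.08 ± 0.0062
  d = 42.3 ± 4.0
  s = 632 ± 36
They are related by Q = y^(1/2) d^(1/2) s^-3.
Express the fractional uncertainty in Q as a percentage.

Since Q is a product/quotient, work with relative uncertainties:
  (½·δy/y)² = (0.5×0.00574)² = 8.24e-06;  (½·δd/d)² = (0.5×0.0946)² = 0.00224;  (-3·δs/s)² = (-3×0.0570)² = 0.0292
δQ/Q = √(0.0314) = 0.177

17.7%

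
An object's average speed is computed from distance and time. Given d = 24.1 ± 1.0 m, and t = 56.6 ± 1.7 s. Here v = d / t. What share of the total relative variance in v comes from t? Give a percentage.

(δv/v)² = (1·δd/d)² + (-1·δt/t)²
  d term: (1×0.0415)² = 0.00172
  t term: (-1×0.0300)² = 0.000902
Total = 0.00262. Share from t = 0.000902/0.00262 = 0.344.

34.4%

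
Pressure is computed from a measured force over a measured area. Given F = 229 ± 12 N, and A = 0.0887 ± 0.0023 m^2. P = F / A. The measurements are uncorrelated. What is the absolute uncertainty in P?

151 Pa

P is a product of powers, so relative uncertainties combine in quadrature:
  (1·δF/F)² = (1×0.0524)² = 0.00275;  (-1·δA/A)² = (-1×0.0259)² = 0.000672
δP/P = √(0.00342) = 0.0585
P = 2580 Pa, so δP = 0.0585 × 2580 = 151 Pa.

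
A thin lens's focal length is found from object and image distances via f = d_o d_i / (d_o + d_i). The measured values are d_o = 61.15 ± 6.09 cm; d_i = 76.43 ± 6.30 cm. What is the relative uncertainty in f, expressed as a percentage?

6.64%

∂f/∂d_o = (d_i/(d_o+d_i))² = 0.309;  ∂f/∂d_i = (d_o/(d_o+d_i))² = 0.198
δf = √((∂f/∂d_o · δd_o)² + (∂f/∂d_i · δd_i)²) = √(3.53 + 1.55) = 2.25 cm
f = 33.97 cm, so δf/f = 2.25/33.97 = 0.0664.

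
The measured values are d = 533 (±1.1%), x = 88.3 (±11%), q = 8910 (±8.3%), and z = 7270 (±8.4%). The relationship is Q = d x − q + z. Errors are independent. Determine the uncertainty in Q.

Let p = d·x = 47100. δp/p = √((1·δd/d)² + (1·δx/x)²) = √(0.000121 + 0.0121) = 0.111, so δp = 5200.
Q = p − q + z: δQ = √(δp² + δq² + δz²) = √(2.71e+07 + 5.47e+05 + 3.73e+05) = 5290

5290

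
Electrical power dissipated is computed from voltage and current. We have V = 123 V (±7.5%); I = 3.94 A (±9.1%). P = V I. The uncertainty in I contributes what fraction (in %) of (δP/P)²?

(δP/P)² = (1·δV/V)² + (1·δI/I)²
  V term: (1×0.0750)² = 0.00562
  I term: (1×0.0910)² = 0.00828
Total = 0.0139. Share from I = 0.00828/0.0139 = 0.595.

59.5%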